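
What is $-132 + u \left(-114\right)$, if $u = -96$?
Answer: $10812$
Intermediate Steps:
$-132 + u \left(-114\right) = -132 - -10944 = -132 + 10944 = 10812$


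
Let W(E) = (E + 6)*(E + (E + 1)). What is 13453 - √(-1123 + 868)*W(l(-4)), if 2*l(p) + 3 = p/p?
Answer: 13453 + 5*I*√255 ≈ 13453.0 + 79.844*I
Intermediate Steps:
l(p) = -1 (l(p) = -3/2 + (p/p)/2 = -3/2 + (½)*1 = -3/2 + ½ = -1)
W(E) = (1 + 2*E)*(6 + E) (W(E) = (6 + E)*(E + (1 + E)) = (6 + E)*(1 + 2*E) = (1 + 2*E)*(6 + E))
13453 - √(-1123 + 868)*W(l(-4)) = 13453 - √(-1123 + 868)*(6 + 2*(-1)² + 13*(-1)) = 13453 - √(-255)*(6 + 2*1 - 13) = 13453 - I*√255*(6 + 2 - 13) = 13453 - I*√255*(-5) = 13453 - (-5)*I*√255 = 13453 + 5*I*√255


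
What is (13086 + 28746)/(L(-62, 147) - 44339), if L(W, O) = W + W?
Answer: -13944/14821 ≈ -0.94083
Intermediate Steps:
L(W, O) = 2*W
(13086 + 28746)/(L(-62, 147) - 44339) = (13086 + 28746)/(2*(-62) - 44339) = 41832/(-124 - 44339) = 41832/(-44463) = 41832*(-1/44463) = -13944/14821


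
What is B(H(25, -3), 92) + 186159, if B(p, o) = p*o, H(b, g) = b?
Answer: 188459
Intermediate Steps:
B(p, o) = o*p
B(H(25, -3), 92) + 186159 = 92*25 + 186159 = 2300 + 186159 = 188459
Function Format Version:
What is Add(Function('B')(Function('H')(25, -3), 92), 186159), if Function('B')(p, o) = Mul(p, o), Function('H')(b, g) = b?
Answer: 188459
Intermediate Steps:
Function('B')(p, o) = Mul(o, p)
Add(Function('B')(Function('H')(25, -3), 92), 186159) = Add(Mul(92, 25), 186159) = Add(2300, 186159) = 188459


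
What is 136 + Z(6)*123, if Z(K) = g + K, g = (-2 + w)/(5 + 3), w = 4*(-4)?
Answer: 2389/4 ≈ 597.25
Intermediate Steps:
w = -16
g = -9/4 (g = (-2 - 16)/(5 + 3) = -18/8 = -18*1/8 = -9/4 ≈ -2.2500)
Z(K) = -9/4 + K
136 + Z(6)*123 = 136 + (-9/4 + 6)*123 = 136 + (15/4)*123 = 136 + 1845/4 = 2389/4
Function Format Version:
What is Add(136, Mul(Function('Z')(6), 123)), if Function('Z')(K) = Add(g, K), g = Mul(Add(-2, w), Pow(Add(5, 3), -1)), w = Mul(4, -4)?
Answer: Rational(2389, 4) ≈ 597.25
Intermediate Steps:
w = -16
g = Rational(-9, 4) (g = Mul(Add(-2, -16), Pow(Add(5, 3), -1)) = Mul(-18, Pow(8, -1)) = Mul(-18, Rational(1, 8)) = Rational(-9, 4) ≈ -2.2500)
Function('Z')(K) = Add(Rational(-9, 4), K)
Add(136, Mul(Function('Z')(6), 123)) = Add(136, Mul(Add(Rational(-9, 4), 6), 123)) = Add(136, Mul(Rational(15, 4), 123)) = Add(136, Rational(1845, 4)) = Rational(2389, 4)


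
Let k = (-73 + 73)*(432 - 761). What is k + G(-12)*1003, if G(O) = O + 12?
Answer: 0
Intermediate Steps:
G(O) = 12 + O
k = 0 (k = 0*(-329) = 0)
k + G(-12)*1003 = 0 + (12 - 12)*1003 = 0 + 0*1003 = 0 + 0 = 0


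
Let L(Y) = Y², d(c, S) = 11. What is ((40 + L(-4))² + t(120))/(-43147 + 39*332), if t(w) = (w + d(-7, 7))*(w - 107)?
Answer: -4839/30199 ≈ -0.16024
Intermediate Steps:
t(w) = (-107 + w)*(11 + w) (t(w) = (w + 11)*(w - 107) = (11 + w)*(-107 + w) = (-107 + w)*(11 + w))
((40 + L(-4))² + t(120))/(-43147 + 39*332) = ((40 + (-4)²)² + (-1177 + 120² - 96*120))/(-43147 + 39*332) = ((40 + 16)² + (-1177 + 14400 - 11520))/(-43147 + 12948) = (56² + 1703)/(-30199) = (3136 + 1703)*(-1/30199) = 4839*(-1/30199) = -4839/30199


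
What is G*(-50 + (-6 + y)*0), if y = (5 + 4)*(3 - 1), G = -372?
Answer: 18600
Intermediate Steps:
y = 18 (y = 9*2 = 18)
G*(-50 + (-6 + y)*0) = -372*(-50 + (-6 + 18)*0) = -372*(-50 + 12*0) = -372*(-50 + 0) = -372*(-50) = 18600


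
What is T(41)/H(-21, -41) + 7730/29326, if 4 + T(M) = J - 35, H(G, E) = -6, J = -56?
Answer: 1416175/87978 ≈ 16.097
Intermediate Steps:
T(M) = -95 (T(M) = -4 + (-56 - 35) = -4 - 91 = -95)
T(41)/H(-21, -41) + 7730/29326 = -95/(-6) + 7730/29326 = -95*(-⅙) + 7730*(1/29326) = 95/6 + 3865/14663 = 1416175/87978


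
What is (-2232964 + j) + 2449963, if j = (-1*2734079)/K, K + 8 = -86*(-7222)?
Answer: 134771872837/621084 ≈ 2.1699e+5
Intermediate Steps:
K = 621084 (K = -8 - 86*(-7222) = -8 + 621092 = 621084)
j = -2734079/621084 (j = -1*2734079/621084 = -2734079*1/621084 = -2734079/621084 ≈ -4.4021)
(-2232964 + j) + 2449963 = (-2232964 - 2734079/621084) + 2449963 = -1386860947055/621084 + 2449963 = 134771872837/621084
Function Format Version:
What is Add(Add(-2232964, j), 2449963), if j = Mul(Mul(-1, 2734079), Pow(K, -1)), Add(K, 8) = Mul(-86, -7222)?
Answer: Rational(134771872837, 621084) ≈ 2.1699e+5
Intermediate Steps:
K = 621084 (K = Add(-8, Mul(-86, -7222)) = Add(-8, 621092) = 621084)
j = Rational(-2734079, 621084) (j = Mul(Mul(-1, 2734079), Pow(621084, -1)) = Mul(-2734079, Rational(1, 621084)) = Rational(-2734079, 621084) ≈ -4.4021)
Add(Add(-2232964, j), 2449963) = Add(Add(-2232964, Rational(-2734079, 621084)), 2449963) = Add(Rational(-1386860947055, 621084), 2449963) = Rational(134771872837, 621084)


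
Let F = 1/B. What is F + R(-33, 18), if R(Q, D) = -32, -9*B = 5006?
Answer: -160201/5006 ≈ -32.002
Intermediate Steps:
B = -5006/9 (B = -⅑*5006 = -5006/9 ≈ -556.22)
F = -9/5006 (F = 1/(-5006/9) = -9/5006 ≈ -0.0017978)
F + R(-33, 18) = -9/5006 - 32 = -160201/5006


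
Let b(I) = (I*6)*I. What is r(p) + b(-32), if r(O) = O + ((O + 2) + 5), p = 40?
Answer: 6231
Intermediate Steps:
b(I) = 6*I**2 (b(I) = (6*I)*I = 6*I**2)
r(O) = 7 + 2*O (r(O) = O + ((2 + O) + 5) = O + (7 + O) = 7 + 2*O)
r(p) + b(-32) = (7 + 2*40) + 6*(-32)**2 = (7 + 80) + 6*1024 = 87 + 6144 = 6231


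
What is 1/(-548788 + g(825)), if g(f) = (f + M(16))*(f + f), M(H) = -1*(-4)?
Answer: 1/819062 ≈ 1.2209e-6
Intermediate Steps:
M(H) = 4
g(f) = 2*f*(4 + f) (g(f) = (f + 4)*(f + f) = (4 + f)*(2*f) = 2*f*(4 + f))
1/(-548788 + g(825)) = 1/(-548788 + 2*825*(4 + 825)) = 1/(-548788 + 2*825*829) = 1/(-548788 + 1367850) = 1/819062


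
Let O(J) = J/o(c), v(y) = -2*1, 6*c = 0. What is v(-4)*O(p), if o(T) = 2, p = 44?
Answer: -44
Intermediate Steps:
c = 0 (c = (⅙)*0 = 0)
v(y) = -2
O(J) = J/2
v(-4)*O(p) = -44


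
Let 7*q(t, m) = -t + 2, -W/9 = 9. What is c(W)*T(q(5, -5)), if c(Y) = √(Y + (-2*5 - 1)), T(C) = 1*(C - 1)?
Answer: -20*I*√23/7 ≈ -13.702*I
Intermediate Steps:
W = -81 (W = -9*9 = -81)
q(t, m) = 2/7 - t/7 (q(t, m) = (-t + 2)/7 = (2 - t)/7 = 2/7 - t/7)
T(C) = -1 + C (T(C) = 1*(-1 + C) = -1 + C)
c(Y) = √(-11 + Y) (c(Y) = √(Y + (-10 - 1)) = √(Y - 11) = √(-11 + Y))
c(W)*T(q(5, -5)) = √(-11 - 81)*(-1 + (2/7 - ⅐*5)) = √(-92)*(-1 + (2/7 - 5/7)) = (2*I*√23)*(-1 - 3/7) = (2*I*√23)*(-10/7) = -20*I*√23/7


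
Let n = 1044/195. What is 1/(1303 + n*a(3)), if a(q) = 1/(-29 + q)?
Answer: 845/1100861 ≈ 0.00076758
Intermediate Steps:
n = 348/65 (n = 1044*(1/195) = 348/65 ≈ 5.3538)
1/(1303 + n*a(3)) = 1/(1303 + 348/(65*(-29 + 3))) = 1/(1303 + (348/65)/(-26)) = 1/(1303 + (348/65)*(-1/26)) = 1/(1303 - 174/845) = 1/(1100861/845) = 845/1100861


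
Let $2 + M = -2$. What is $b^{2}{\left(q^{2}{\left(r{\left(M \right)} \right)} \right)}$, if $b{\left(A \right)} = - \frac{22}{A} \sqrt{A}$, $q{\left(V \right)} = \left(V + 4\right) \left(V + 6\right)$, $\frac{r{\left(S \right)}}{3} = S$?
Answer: $\frac{121}{576} \approx 0.21007$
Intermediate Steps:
$M = -4$ ($M = -2 - 2 = -4$)
$r{\left(S \right)} = 3 S$
$q{\left(V \right)} = \left(4 + V\right) \left(6 + V\right)$
$b{\left(A \right)} = - \frac{22}{\sqrt{A}}$
$b^{2}{\left(q^{2}{\left(r{\left(M \right)} \right)} \right)} = \left(- \frac{22}{48}\right)^{2} = \left(\left(-22\right) \frac{1}{48}\right)^{2} = \left(- \frac{11}{24}\right)^{2} = \frac{121}{576}$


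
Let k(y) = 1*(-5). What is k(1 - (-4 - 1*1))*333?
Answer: -1665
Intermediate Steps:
k(y) = -5
k(1 - (-4 - 1*1))*333 = -5*333 = -1665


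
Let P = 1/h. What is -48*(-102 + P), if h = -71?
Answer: 347664/71 ≈ 4896.7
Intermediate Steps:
P = -1/71 (P = 1/(-71) = -1/71 ≈ -0.014085)
-48*(-102 + P) = -48*(-102 - 1/71) = -48*(-7243/71) = 347664/71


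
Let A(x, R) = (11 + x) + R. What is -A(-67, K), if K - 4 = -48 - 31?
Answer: 131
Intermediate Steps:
K = -75 (K = 4 + (-48 - 31) = 4 - 79 = -75)
A(x, R) = 11 + R + x
-A(-67, K) = -(11 - 75 - 67) = -1*(-131) = 131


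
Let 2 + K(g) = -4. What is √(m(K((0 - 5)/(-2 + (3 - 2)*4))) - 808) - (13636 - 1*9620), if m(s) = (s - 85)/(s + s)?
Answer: -4016 + I*√28815/6 ≈ -4016.0 + 28.292*I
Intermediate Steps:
K(g) = -6 (K(g) = -2 - 4 = -6)
m(s) = (-85 + s)/(2*s) (m(s) = (-85 + s)/((2*s)) = (-85 + s)*(1/(2*s)) = (-85 + s)/(2*s))
√(m(K((0 - 5)/(-2 + (3 - 2)*4))) - 808) - (13636 - 1*9620) = √((½)*(-85 - 6)/(-6) - 808) - (13636 - 1*9620) = √((½)*(-⅙)*(-91) - 808) - (13636 - 9620) = √(91/12 - 808) - 1*4016 = √(-9605/12) - 4016 = I*√28815/6 - 4016 = -4016 + I*√28815/6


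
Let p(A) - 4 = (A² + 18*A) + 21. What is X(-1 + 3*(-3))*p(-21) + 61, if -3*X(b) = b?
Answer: 1063/3 ≈ 354.33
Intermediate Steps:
X(b) = -b/3
p(A) = 25 + A² + 18*A (p(A) = 4 + ((A² + 18*A) + 21) = 4 + (21 + A² + 18*A) = 25 + A² + 18*A)
X(-1 + 3*(-3))*p(-21) + 61 = (-(-1 + 3*(-3))/3)*(25 + (-21)² + 18*(-21)) + 61 = (-(-1 - 9)/3)*(25 + 441 - 378) + 61 = -⅓*(-10)*88 + 61 = (10/3)*88 + 61 = 880/3 + 61 = 1063/3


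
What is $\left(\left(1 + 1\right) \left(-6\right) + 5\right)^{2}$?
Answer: $49$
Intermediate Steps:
$\left(\left(1 + 1\right) \left(-6\right) + 5\right)^{2} = \left(2 \left(-6\right) + 5\right)^{2} = \left(-12 + 5\right)^{2} = \left(-7\right)^{2} = 49$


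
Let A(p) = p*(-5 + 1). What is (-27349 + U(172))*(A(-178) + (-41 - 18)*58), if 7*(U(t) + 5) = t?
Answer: 518439260/7 ≈ 7.4063e+7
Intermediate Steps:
U(t) = -5 + t/7
A(p) = -4*p (A(p) = p*(-4) = -4*p)
(-27349 + U(172))*(A(-178) + (-41 - 18)*58) = (-27349 + (-5 + (⅐)*172))*(-4*(-178) + (-41 - 18)*58) = (-27349 + (-5 + 172/7))*(712 - 59*58) = (-27349 + 137/7)*(712 - 3422) = -191306/7*(-2710) = 518439260/7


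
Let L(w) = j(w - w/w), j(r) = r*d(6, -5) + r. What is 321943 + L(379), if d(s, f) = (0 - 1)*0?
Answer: 322321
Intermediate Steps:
d(s, f) = 0 (d(s, f) = -1*0 = 0)
j(r) = r (j(r) = r*0 + r = 0 + r = r)
L(w) = -1 + w (L(w) = w - w/w = w - 1*1 = w - 1 = -1 + w)
321943 + L(379) = 321943 + (-1 + 379) = 321943 + 378 = 322321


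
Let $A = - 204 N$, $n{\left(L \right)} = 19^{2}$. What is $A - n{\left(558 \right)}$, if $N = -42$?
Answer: $8207$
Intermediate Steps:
$n{\left(L \right)} = 361$
$A = 8568$ ($A = \left(-204\right) \left(-42\right) = 8568$)
$A - n{\left(558 \right)} = 8568 - 361 = 8207$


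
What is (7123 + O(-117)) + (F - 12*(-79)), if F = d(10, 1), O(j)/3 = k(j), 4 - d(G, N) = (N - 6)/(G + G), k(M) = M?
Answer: 30897/4 ≈ 7724.3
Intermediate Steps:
d(G, N) = 4 - (-6 + N)/(2*G) (d(G, N) = 4 - (N - 6)/(G + G) = 4 - (-6 + N)/(2*G))
O(j) = 3*j
F = 17/4 (F = (1/2)*(6 - 1*1 + 8*10)/10 = (1/2)*(1/10)*(6 - 1 + 80) = (1/2)*(1/10)*85 = 17/4 ≈ 4.2500)
(7123 + O(-117)) + (F - 12*(-79)) = (7123 + 3*(-117)) + (17/4 - 12*(-79)) = (7123 - 351) + (17/4 + 948) = 6772 + 3809/4 = 30897/4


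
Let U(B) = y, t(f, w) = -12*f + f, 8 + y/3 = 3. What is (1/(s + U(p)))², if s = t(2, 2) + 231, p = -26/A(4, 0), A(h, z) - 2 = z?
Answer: 1/37636 ≈ 2.6570e-5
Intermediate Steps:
A(h, z) = 2 + z
y = -15 (y = -24 + 3*3 = -24 + 9 = -15)
t(f, w) = -11*f
p = -13 (p = -26/(2 + 0) = -26/2 = -26*½ = -13)
U(B) = -15
s = 209 (s = -11*2 + 231 = -22 + 231 = 209)
(1/(s + U(p)))² = (1/(209 - 15))² = (1/194)² = 1/37636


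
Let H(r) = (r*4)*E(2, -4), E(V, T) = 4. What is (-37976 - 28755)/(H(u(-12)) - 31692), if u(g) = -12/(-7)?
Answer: 467117/221652 ≈ 2.1074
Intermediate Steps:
u(g) = 12/7 (u(g) = -12*(-1/7) = 12/7)
H(r) = 16*r (H(r) = (r*4)*4 = (4*r)*4 = 16*r)
(-37976 - 28755)/(H(u(-12)) - 31692) = (-37976 - 28755)/(16*(12/7) - 31692) = -66731/(192/7 - 31692) = -66731/(-221652/7) = -66731*(-7/221652) = 467117/221652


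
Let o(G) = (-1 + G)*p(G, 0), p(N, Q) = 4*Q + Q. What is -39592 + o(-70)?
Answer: -39592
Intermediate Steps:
p(N, Q) = 5*Q
o(G) = 0 (o(G) = (-1 + G)*(5*0) = (-1 + G)*0 = 0)
-39592 + o(-70) = -39592 + 0 = -39592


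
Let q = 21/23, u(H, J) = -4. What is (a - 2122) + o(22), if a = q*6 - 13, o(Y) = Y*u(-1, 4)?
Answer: -51003/23 ≈ -2217.5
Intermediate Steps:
q = 21/23 (q = 21*(1/23) = 21/23 ≈ 0.91304)
o(Y) = -4*Y (o(Y) = Y*(-4) = -4*Y)
a = -173/23 (a = (21/23)*6 - 13 = 126/23 - 13 = -173/23 ≈ -7.5217)
(a - 2122) + o(22) = (-173/23 - 2122) - 4*22 = -48979/23 - 88 = -51003/23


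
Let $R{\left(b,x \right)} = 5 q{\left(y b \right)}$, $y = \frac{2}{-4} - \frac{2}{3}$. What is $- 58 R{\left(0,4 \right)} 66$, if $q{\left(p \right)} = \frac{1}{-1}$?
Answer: $19140$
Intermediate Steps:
$y = - \frac{7}{6}$ ($y = 2 \left(- \frac{1}{4}\right) - \frac{2}{3} = - \frac{1}{2} - \frac{2}{3} = - \frac{7}{6} \approx -1.1667$)
$q{\left(p \right)} = -1$
$R{\left(b,x \right)} = -5$ ($R{\left(b,x \right)} = 5 \left(-1\right) = -5$)
$- 58 R{\left(0,4 \right)} 66 = \left(-58\right) \left(-5\right) 66 = 290 \cdot 66 = 19140$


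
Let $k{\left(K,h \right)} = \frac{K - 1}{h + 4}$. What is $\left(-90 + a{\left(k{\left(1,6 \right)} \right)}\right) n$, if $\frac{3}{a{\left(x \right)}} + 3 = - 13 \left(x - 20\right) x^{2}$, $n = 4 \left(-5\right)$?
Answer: $1820$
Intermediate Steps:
$k{\left(K,h \right)} = \frac{-1 + K}{4 + h}$
$n = -20$
$a{\left(x \right)} = \frac{3}{-3 + x^{2} \left(260 - 13 x\right)}$ ($a{\left(x \right)} = \frac{3}{-3 + - 13 \left(x - 20\right) x^{2}} = \frac{3}{-3 + - 13 \left(-20 + x\right) x^{2}} = \frac{3}{-3 + \left(260 - 13 x\right) x^{2}} = \frac{3}{-3 + x^{2} \left(260 - 13 x\right)}$)
$\left(-90 + a{\left(k{\left(1,6 \right)} \right)}\right) n = \left(-90 - \frac{3}{3 - 260 \left(\frac{-1 + 1}{4 + 6}\right)^{2} + 13 \left(\frac{-1 + 1}{4 + 6}\right)^{3}}\right) \left(-20\right) = \left(-90 - \frac{3}{3 - 260 \left(\frac{1}{10} \cdot 0\right)^{2} + 13 \left(\frac{1}{10} \cdot 0\right)^{3}}\right) \left(-20\right) = \left(-90 - \frac{3}{3 - 260 \cdot 0^{2} + 13 \cdot 0^{3}}\right) \left(-20\right) = \left(-90 - \frac{3}{3 - 0 + 13 \cdot 0}\right) \left(-20\right) = \left(-90 - \frac{3}{3 + 0 + 0}\right) \left(-20\right) = \left(-90 - \frac{3}{3}\right) \left(-20\right) = \left(-90 - 1\right) \left(-20\right) = \left(-91\right) \left(-20\right) = 1820$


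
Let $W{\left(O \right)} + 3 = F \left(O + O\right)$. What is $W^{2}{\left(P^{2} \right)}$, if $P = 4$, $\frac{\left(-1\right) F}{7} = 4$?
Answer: $808201$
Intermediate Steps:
$F = -28$ ($F = \left(-7\right) 4 = -28$)
$W{\left(O \right)} = -3 - 56 O$ ($W{\left(O \right)} = -3 - 28 \left(O + O\right) = -3 - 28 \cdot 2 O = -3 - 56 O$)
$W^{2}{\left(P^{2} \right)} = \left(-3 - 56 \cdot 4^{2}\right)^{2} = \left(-3 - 896\right)^{2} = \left(-899\right)^{2} = 808201$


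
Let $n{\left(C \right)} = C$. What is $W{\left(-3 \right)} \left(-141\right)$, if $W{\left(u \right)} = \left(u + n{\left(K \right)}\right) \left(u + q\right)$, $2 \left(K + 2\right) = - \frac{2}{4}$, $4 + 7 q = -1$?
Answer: $- \frac{5499}{2} \approx -2749.5$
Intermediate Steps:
$q = - \frac{5}{7}$ ($q = - \frac{4}{7} + \frac{1}{7} \left(-1\right) = - \frac{4}{7} - \frac{1}{7} = - \frac{5}{7} \approx -0.71429$)
$K = - \frac{9}{4}$ ($K = -2 + \frac{\left(-2\right) \frac{1}{4}}{2} = -2 + \frac{1}{2} \left(- \frac{1}{2}\right) = -2 - \frac{1}{4} = - \frac{9}{4} \approx -2.25$)
$W{\left(u \right)} = \left(- \frac{9}{4} + u\right) \left(- \frac{5}{7} + u\right)$ ($W{\left(u \right)} = \left(u - \frac{9}{4}\right) \left(u - \frac{5}{7}\right) = \left(- \frac{9}{4} + u\right) \left(- \frac{5}{7} + u\right)$)
$W{\left(-3 \right)} \left(-141\right) = \left(\frac{45}{28} + \left(-3\right)^{2} - - \frac{249}{28}\right) \left(-141\right) = \left(\frac{45}{28} + 9 + \frac{249}{28}\right) \left(-141\right) = \frac{39}{2} \left(-141\right) = - \frac{5499}{2}$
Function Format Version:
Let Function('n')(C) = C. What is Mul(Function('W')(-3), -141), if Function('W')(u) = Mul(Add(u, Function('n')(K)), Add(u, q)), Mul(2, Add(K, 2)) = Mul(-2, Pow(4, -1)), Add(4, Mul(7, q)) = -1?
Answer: Rational(-5499, 2) ≈ -2749.5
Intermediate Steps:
q = Rational(-5, 7) (q = Add(Rational(-4, 7), Mul(Rational(1, 7), -1)) = Add(Rational(-4, 7), Rational(-1, 7)) = Rational(-5, 7) ≈ -0.71429)
K = Rational(-9, 4) (K = Add(-2, Mul(Rational(1, 2), Mul(-2, Pow(4, -1)))) = Add(-2, Mul(Rational(1, 2), Mul(-2, Rational(1, 4)))) = Add(-2, Mul(Rational(1, 2), Rational(-1, 2))) = Add(-2, Rational(-1, 4)) = Rational(-9, 4) ≈ -2.2500)
Function('W')(u) = Mul(Add(Rational(-9, 4), u), Add(Rational(-5, 7), u)) (Function('W')(u) = Mul(Add(u, Rational(-9, 4)), Add(u, Rational(-5, 7))) = Mul(Add(Rational(-9, 4), u), Add(Rational(-5, 7), u)))
Mul(Function('W')(-3), -141) = Mul(Add(Rational(45, 28), Pow(-3, 2), Mul(Rational(-83, 28), -3)), -141) = Mul(Add(Rational(45, 28), 9, Rational(249, 28)), -141) = Mul(Rational(39, 2), -141) = Rational(-5499, 2)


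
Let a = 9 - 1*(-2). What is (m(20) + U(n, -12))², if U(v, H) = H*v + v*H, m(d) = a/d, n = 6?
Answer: 8231161/400 ≈ 20578.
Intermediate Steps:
a = 11 (a = 9 + 2 = 11)
m(d) = 11/d
U(v, H) = 2*H*v (U(v, H) = H*v + H*v = 2*H*v)
(m(20) + U(n, -12))² = (11/20 + 2*(-12)*6)² = (11*(1/20) - 144)² = (11/20 - 144)² = (-2869/20)² = 8231161/400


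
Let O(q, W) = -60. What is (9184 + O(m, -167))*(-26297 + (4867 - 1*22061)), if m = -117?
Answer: -396811884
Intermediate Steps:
(9184 + O(m, -167))*(-26297 + (4867 - 1*22061)) = (9184 - 60)*(-26297 + (4867 - 1*22061)) = 9124*(-26297 + (4867 - 22061)) = 9124*(-26297 - 17194) = 9124*(-43491) = -396811884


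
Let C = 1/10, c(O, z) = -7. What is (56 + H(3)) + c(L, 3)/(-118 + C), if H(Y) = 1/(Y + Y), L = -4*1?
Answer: 132581/2358 ≈ 56.226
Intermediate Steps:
L = -4
H(Y) = 1/(2*Y)
C = ⅒ ≈ 0.10000
(56 + H(3)) + c(L, 3)/(-118 + C) = (56 + (½)/3) - 7/(-118 + ⅒) = (56 + (½)*(⅓)) - 7/(-1179/10) = (56 + ⅙) - 7*(-10/1179) = 337/6 + 70/1179 = 132581/2358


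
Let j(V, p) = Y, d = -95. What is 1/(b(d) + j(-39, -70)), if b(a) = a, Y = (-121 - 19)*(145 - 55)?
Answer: -1/12695 ≈ -7.8771e-5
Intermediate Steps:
Y = -12600 (Y = -140*90 = -12600)
j(V, p) = -12600
1/(b(d) + j(-39, -70)) = 1/(-95 - 12600) = 1/(-12695) = -1/12695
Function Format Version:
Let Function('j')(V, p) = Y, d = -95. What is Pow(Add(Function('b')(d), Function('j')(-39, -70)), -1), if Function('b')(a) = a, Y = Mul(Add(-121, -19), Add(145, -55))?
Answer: Rational(-1, 12695) ≈ -7.8771e-5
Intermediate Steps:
Y = -12600 (Y = Mul(-140, 90) = -12600)
Function('j')(V, p) = -12600
Pow(Add(Function('b')(d), Function('j')(-39, -70)), -1) = Pow(Add(-95, -12600), -1) = Pow(-12695, -1) = Rational(-1, 12695)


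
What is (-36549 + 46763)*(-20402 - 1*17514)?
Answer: -387274024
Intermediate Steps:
(-36549 + 46763)*(-20402 - 1*17514) = 10214*(-20402 - 17514) = 10214*(-37916) = -387274024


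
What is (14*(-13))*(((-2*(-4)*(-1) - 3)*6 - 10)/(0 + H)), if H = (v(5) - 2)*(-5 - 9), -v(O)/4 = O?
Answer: 494/11 ≈ 44.909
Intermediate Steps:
v(O) = -4*O
H = 308 (H = (-4*5 - 2)*(-5 - 9) = (-20 - 2)*(-14) = -22*(-14) = 308)
(14*(-13))*(((-2*(-4)*(-1) - 3)*6 - 10)/(0 + H)) = (14*(-13))*(((-2*(-4)*(-1) - 3)*6 - 10)/(0 + 308)) = -182*((8*(-1) - 3)*6 - 10)/308 = -182*((-8 - 3)*6 - 10)/308 = -182*(-11*6 - 10)/308 = -182*(-66 - 10)/308 = -(-13832)/308 = -182*(-19/77) = 494/11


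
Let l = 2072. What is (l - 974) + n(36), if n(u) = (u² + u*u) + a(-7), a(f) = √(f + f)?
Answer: 3690 + I*√14 ≈ 3690.0 + 3.7417*I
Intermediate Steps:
a(f) = √2*√f (a(f) = √(2*f) = √2*√f)
n(u) = 2*u² + I*√14 (n(u) = (u² + u*u) + √2*√(-7) = (u² + u²) + √2*(I*√7) = 2*u² + I*√14)
(l - 974) + n(36) = (2072 - 974) + (2*36² + I*√14) = 1098 + (2*1296 + I*√14) = 1098 + (2592 + I*√14) = 3690 + I*√14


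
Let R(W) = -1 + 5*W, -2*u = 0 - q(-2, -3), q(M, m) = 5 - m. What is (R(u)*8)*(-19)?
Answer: -2888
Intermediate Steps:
u = 4 (u = -(0 - (5 - 1*(-3)))/2 = -(0 - (5 + 3))/2 = -(0 - 1*8)/2 = -(0 - 8)/2 = -1/2*(-8) = 4)
(R(u)*8)*(-19) = ((-1 + 5*4)*8)*(-19) = ((-1 + 20)*8)*(-19) = (19*8)*(-19) = 152*(-19) = -2888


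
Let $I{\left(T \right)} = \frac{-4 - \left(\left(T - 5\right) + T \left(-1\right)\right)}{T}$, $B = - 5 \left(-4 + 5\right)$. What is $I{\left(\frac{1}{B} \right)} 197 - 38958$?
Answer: $-39943$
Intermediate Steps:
$B = -5$ ($B = \left(-5\right) 1 = -5$)
$I{\left(T \right)} = \frac{1}{T}$ ($I{\left(T \right)} = \frac{-4 - \left(\left(T - 5\right) - T\right)}{T} = \frac{-4 - \left(\left(-5 + T\right) - T\right)}{T} = \frac{-4 - -5}{T} = \frac{-4 + 5}{T} = 1 \frac{1}{T} = \frac{1}{T}$)
$I{\left(\frac{1}{B} \right)} 197 - 38958 = \frac{1}{\frac{1}{-5}} \cdot 197 - 38958 = \frac{1}{- \frac{1}{5}} \cdot 197 - 38958 = \left(-5\right) 197 - 38958 = -985 - 38958 = -39943$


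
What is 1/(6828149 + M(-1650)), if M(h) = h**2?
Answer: 1/9550649 ≈ 1.0470e-7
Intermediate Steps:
1/(6828149 + M(-1650)) = 1/(6828149 + (-1650)**2) = 1/(6828149 + 2722500) = 1/9550649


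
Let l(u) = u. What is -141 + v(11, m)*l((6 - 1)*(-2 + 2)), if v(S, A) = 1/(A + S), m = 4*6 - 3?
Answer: -141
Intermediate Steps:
m = 21 (m = 24 - 3 = 21)
-141 + v(11, m)*l((6 - 1)*(-2 + 2)) = -141 + ((6 - 1)*(-2 + 2))/(21 + 11) = -141 + (5*0)/32 = -141 + (1/32)*0 = -141 + 0 = -141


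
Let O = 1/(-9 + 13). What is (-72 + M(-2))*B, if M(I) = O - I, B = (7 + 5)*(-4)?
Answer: 3348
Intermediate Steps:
B = -48 (B = 12*(-4) = -48)
O = ¼ (O = 1/4 = ¼ ≈ 0.25000)
M(I) = ¼ - I
(-72 + M(-2))*B = (-72 + (¼ - 1*(-2)))*(-48) = (-72 + (¼ + 2))*(-48) = (-72 + 9/4)*(-48) = -279/4*(-48) = 3348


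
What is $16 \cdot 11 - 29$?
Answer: $147$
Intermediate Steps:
$16 \cdot 11 - 29 = 176 - 29 = 147$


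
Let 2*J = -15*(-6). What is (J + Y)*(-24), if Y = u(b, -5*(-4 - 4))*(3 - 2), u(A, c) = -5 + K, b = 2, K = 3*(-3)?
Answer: -744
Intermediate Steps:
K = -9
J = 45 (J = (-15*(-6))/2 = (1/2)*90 = 45)
u(A, c) = -14 (u(A, c) = -5 - 9 = -14)
Y = -14 (Y = -14*(3 - 2) = -14*1 = -14)
(J + Y)*(-24) = (45 - 14)*(-24) = 31*(-24) = -744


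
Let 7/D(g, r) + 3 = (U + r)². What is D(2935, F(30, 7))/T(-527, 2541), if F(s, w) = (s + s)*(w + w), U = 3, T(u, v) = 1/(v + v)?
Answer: 5929/118441 ≈ 0.050059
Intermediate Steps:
T(u, v) = 1/(2*v)
F(s, w) = 4*s*w (F(s, w) = (2*s)*(2*w) = 4*s*w)
D(g, r) = 7/(-3 + (3 + r)²)
D(2935, F(30, 7))/T(-527, 2541) = (7/(-3 + (3 + 4*30*7)²))/(((½)/2541)) = (7/(-3 + (3 + 840)²))/(((½)*(1/2541))) = (7/(-3 + 843²))/(1/5082) = (7/(-3 + 710649))*5082 = (7/710646)*5082 = 5929/118441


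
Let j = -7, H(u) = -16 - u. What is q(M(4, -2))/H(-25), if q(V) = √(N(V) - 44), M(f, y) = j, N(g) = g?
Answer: I*√51/9 ≈ 0.79349*I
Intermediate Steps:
M(f, y) = -7
q(V) = √(-44 + V) (q(V) = √(V - 44) = √(-44 + V))
q(M(4, -2))/H(-25) = √(-44 - 7)/(-16 - 1*(-25)) = √(-51)/(-16 + 25) = (I*√51)/9 = (I*√51)*(⅑) = I*√51/9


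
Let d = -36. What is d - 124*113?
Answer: -14048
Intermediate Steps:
d - 124*113 = -36 - 124*113 = -36 - 14012 = -14048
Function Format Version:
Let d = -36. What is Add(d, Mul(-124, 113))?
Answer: -14048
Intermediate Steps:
Add(d, Mul(-124, 113)) = Add(-36, Mul(-124, 113)) = Add(-36, -14012) = -14048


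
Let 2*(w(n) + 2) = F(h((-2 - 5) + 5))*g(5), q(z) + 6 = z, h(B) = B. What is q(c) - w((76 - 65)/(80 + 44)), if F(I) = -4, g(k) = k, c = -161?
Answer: -155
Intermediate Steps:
q(z) = -6 + z
w(n) = -12 (w(n) = -2 + (-4*5)/2 = -2 + (1/2)*(-20) = -2 - 10 = -12)
q(c) - w((76 - 65)/(80 + 44)) = (-6 - 161) - 1*(-12) = -167 + 12 = -155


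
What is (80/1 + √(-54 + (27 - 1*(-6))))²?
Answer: (80 + I*√21)² ≈ 6379.0 + 733.21*I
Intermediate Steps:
(80/1 + √(-54 + (27 - 1*(-6))))² = (80*1 + √(-54 + (27 + 6)))² = (80 + √(-54 + 33))² = (80 + √(-21))² = (80 + I*√21)²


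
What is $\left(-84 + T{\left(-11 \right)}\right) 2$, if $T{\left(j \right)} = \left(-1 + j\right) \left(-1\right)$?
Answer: $-144$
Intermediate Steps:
$T{\left(j \right)} = 1 - j$
$\left(-84 + T{\left(-11 \right)}\right) 2 = \left(-84 + \left(1 - -11\right)\right) 2 = \left(-84 + \left(1 + 11\right)\right) 2 = \left(-84 + 12\right) 2 = \left(-72\right) 2 = -144$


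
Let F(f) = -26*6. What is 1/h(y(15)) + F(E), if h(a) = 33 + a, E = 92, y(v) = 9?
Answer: -6551/42 ≈ -155.98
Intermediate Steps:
F(f) = -156
1/h(y(15)) + F(E) = 1/(33 + 9) - 156 = 1/42 - 156 = -6551/42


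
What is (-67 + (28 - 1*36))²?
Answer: 5625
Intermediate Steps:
(-67 + (28 - 1*36))² = (-67 + (28 - 36))² = (-67 - 8)² = (-75)² = 5625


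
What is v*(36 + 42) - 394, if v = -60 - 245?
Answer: -24184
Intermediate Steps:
v = -305
v*(36 + 42) - 394 = -305*(36 + 42) - 394 = -305*78 - 394 = -23790 - 394 = -24184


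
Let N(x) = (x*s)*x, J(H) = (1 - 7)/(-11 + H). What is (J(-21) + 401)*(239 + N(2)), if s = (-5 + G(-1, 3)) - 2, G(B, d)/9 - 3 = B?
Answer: 1816577/16 ≈ 1.1354e+5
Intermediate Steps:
G(B, d) = 27 + 9*B
s = 11 (s = (-5 + (27 + 9*(-1))) - 2 = (-5 + (27 - 9)) - 2 = (-5 + 18) - 2 = 13 - 2 = 11)
J(H) = -6/(-11 + H)
N(x) = 11*x**2 (N(x) = (x*11)*x = (11*x)*x = 11*x**2)
(J(-21) + 401)*(239 + N(2)) = (-6/(-11 - 21) + 401)*(239 + 11*2**2) = (-6/(-32) + 401)*(239 + 11*4) = (-6*(-1/32) + 401)*(239 + 44) = (3/16 + 401)*283 = (6419/16)*283 = 1816577/16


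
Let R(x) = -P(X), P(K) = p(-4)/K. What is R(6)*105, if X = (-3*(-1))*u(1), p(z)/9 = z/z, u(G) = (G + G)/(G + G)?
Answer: -315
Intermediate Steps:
u(G) = 1 (u(G) = (2*G)/((2*G)) = (2*G)*(1/(2*G)) = 1)
p(z) = 9 (p(z) = 9*(z/z) = 9*1 = 9)
X = 3 (X = -3*(-1)*1 = 3*1 = 3)
P(K) = 9/K
R(x) = -3 (R(x) = -9/3 = -1*3 = -3)
R(6)*105 = -3*105 = -315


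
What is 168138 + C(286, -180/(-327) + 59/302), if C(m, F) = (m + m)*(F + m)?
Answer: 5466965656/16459 ≈ 3.3216e+5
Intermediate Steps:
C(m, F) = 2*m*(F + m) (C(m, F) = (2*m)*(F + m) = 2*m*(F + m))
168138 + C(286, -180/(-327) + 59/302) = 168138 + 2*286*((-180/(-327) + 59/302) + 286) = 168138 + 2*286*((-180*(-1/327) + 59*(1/302)) + 286) = 168138 + 2*286*((60/109 + 59/302) + 286) = 168138 + 2*286*(24551/32918 + 286) = 168138 + 2*286*(9439099/32918) = 168138 + 2699582314/16459 = 5466965656/16459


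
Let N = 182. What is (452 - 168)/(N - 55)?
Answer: 284/127 ≈ 2.2362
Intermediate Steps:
(452 - 168)/(N - 55) = (452 - 168)/(182 - 55) = 284/127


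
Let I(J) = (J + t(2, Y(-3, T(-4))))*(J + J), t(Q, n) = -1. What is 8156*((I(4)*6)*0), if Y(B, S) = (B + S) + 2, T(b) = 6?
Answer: 0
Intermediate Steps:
Y(B, S) = 2 + B + S
I(J) = 2*J*(-1 + J) (I(J) = (J - 1)*(J + J) = (-1 + J)*(2*J) = 2*J*(-1 + J))
8156*((I(4)*6)*0) = 8156*(((2*4*(-1 + 4))*6)*0) = 8156*(((2*4*3)*6)*0) = 8156*((24*6)*0) = 8156*(144*0) = 8156*0 = 0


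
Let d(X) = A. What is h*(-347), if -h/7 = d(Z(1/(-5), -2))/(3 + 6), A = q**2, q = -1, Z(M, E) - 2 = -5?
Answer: 2429/9 ≈ 269.89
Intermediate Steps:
Z(M, E) = -3 (Z(M, E) = 2 - 5 = -3)
A = 1 (A = (-1)**2 = 1)
d(X) = 1
h = -7/9 (h = -7/(3 + 6) = -7/9 ≈ -0.77778)
h*(-347) = -7/9*(-347) = 2429/9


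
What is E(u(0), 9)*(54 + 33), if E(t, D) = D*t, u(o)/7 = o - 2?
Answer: -10962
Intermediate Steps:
u(o) = -14 + 7*o (u(o) = 7*(o - 2) = 7*(-2 + o) = -14 + 7*o)
E(u(0), 9)*(54 + 33) = (9*(-14 + 7*0))*(54 + 33) = (9*(-14 + 0))*87 = (9*(-14))*87 = -126*87 = -10962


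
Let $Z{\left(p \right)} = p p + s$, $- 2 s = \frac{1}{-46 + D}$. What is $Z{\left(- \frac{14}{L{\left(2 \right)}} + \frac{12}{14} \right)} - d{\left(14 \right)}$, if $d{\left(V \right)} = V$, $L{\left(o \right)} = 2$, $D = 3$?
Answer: $\frac{100067}{4214} \approx 23.746$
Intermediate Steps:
$s = \frac{1}{86}$ ($s = - \frac{1}{2 \left(-46 + 3\right)} = - \frac{1}{2 \left(-43\right)} = \left(- \frac{1}{2}\right) \left(- \frac{1}{43}\right) = \frac{1}{86} \approx 0.011628$)
$Z{\left(p \right)} = \frac{1}{86} + p^{2}$ ($Z{\left(p \right)} = p p + \frac{1}{86} = p^{2} + \frac{1}{86} = \frac{1}{86} + p^{2}$)
$Z{\left(- \frac{14}{L{\left(2 \right)}} + \frac{12}{14} \right)} - d{\left(14 \right)} = \left(\frac{1}{86} + \left(- \frac{14}{2} + \frac{12}{14}\right)^{2}\right) - 14 = \left(\frac{1}{86} + \left(\left(-14\right) \frac{1}{2} + 12 \cdot \frac{1}{14}\right)^{2}\right) - 14 = \left(\frac{1}{86} + \left(-7 + \frac{6}{7}\right)^{2}\right) - 14 = \left(\frac{1}{86} + \left(- \frac{43}{7}\right)^{2}\right) - 14 = \left(\frac{1}{86} + \frac{1849}{49}\right) - 14 = \frac{159063}{4214} - 14 = \frac{100067}{4214}$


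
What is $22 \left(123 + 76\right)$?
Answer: $4378$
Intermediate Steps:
$22 \left(123 + 76\right) = 22 \cdot 199 = 4378$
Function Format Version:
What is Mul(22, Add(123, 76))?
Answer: 4378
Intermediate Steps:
Mul(22, Add(123, 76)) = Mul(22, 199) = 4378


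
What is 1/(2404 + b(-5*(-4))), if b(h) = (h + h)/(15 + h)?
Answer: 7/16836 ≈ 0.00041578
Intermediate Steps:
b(h) = 2*h/(15 + h) (b(h) = (2*h)/(15 + h) = 2*h/(15 + h))
1/(2404 + b(-5*(-4))) = 1/(2404 + 2*(-5*(-4))/(15 - 5*(-4))) = 1/(2404 + 2*20/(15 + 20)) = 1/(2404 + 2*20/35) = 1/(2404 + 2*20*(1/35)) = 1/(2404 + 8/7) = 1/(16836/7) = 7/16836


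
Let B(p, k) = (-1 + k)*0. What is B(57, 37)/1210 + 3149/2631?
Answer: 3149/2631 ≈ 1.1969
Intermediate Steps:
B(p, k) = 0
B(57, 37)/1210 + 3149/2631 = 0/1210 + 3149/2631 = 0*(1/1210) + 3149*(1/2631) = 0 + 3149/2631 = 3149/2631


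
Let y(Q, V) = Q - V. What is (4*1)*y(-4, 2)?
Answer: -24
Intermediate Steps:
(4*1)*y(-4, 2) = (4*1)*(-4 - 1*2) = 4*(-4 - 2) = 4*(-6) = -24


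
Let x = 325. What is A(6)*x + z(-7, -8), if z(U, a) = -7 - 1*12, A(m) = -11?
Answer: -3594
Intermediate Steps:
z(U, a) = -19 (z(U, a) = -7 - 12 = -19)
A(6)*x + z(-7, -8) = -11*325 - 19 = -3575 - 19 = -3594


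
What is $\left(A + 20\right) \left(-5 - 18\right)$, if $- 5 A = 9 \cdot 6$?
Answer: $- \frac{1058}{5} \approx -211.6$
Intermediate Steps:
$A = - \frac{54}{5}$ ($A = - \frac{9 \cdot 6}{5} = \left(- \frac{1}{5}\right) 54 = - \frac{54}{5} \approx -10.8$)
$\left(A + 20\right) \left(-5 - 18\right) = \left(- \frac{54}{5} + 20\right) \left(-5 - 18\right) = \frac{46 \left(-5 - 18\right)}{5} = \frac{46}{5} \left(-23\right) = - \frac{1058}{5}$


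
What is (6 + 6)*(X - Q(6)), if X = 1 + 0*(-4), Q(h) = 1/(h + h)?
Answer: 11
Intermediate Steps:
Q(h) = 1/(2*h)
X = 1 (X = 1 + 0 = 1)
(6 + 6)*(X - Q(6)) = (6 + 6)*(1 - 1/(2*6)) = 12*(1 - 1/(2*6)) = 12*(1 - 1*1/12) = 12*(1 - 1/12) = 12*(11/12) = 11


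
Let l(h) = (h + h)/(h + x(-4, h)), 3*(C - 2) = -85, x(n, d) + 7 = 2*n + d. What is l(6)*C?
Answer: 316/3 ≈ 105.33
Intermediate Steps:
x(n, d) = -7 + d + 2*n (x(n, d) = -7 + (2*n + d) = -7 + (d + 2*n) = -7 + d + 2*n)
C = -79/3 (C = 2 + (⅓)*(-85) = 2 - 85/3 = -79/3 ≈ -26.333)
l(h) = 2*h/(-15 + 2*h) (l(h) = (h + h)/(h + (-7 + h + 2*(-4))) = (2*h)/(h + (-7 + h - 8)) = (2*h)/(h + (-15 + h)) = (2*h)/(-15 + 2*h) = 2*h/(-15 + 2*h))
l(6)*C = (2*6/(-15 + 2*6))*(-79/3) = (2*6/(-15 + 12))*(-79/3) = (2*6/(-3))*(-79/3) = (2*6*(-⅓))*(-79/3) = -4*(-79/3) = 316/3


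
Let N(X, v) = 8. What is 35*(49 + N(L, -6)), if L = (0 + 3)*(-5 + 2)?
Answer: 1995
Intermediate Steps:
L = -9 (L = 3*(-3) = -9)
35*(49 + N(L, -6)) = 35*(49 + 8) = 35*57 = 1995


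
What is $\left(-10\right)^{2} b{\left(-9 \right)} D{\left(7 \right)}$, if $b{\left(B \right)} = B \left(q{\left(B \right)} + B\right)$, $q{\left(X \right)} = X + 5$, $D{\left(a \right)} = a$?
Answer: $81900$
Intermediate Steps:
$q{\left(X \right)} = 5 + X$
$b{\left(B \right)} = B \left(5 + 2 B\right)$ ($b{\left(B \right)} = B \left(\left(5 + B\right) + B\right) = B \left(5 + 2 B\right)$)
$\left(-10\right)^{2} b{\left(-9 \right)} D{\left(7 \right)} = \left(-10\right)^{2} \left(- 9 \left(5 + 2 \left(-9\right)\right)\right) 7 = 100 \left(- 9 \left(5 - 18\right)\right) 7 = 100 \left(\left(-9\right) \left(-13\right)\right) 7 = 100 \cdot 117 \cdot 7 = 11700 \cdot 7 = 81900$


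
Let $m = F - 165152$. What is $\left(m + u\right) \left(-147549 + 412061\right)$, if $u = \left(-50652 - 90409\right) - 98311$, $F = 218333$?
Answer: $-49249753792$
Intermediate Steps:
$u = -239372$ ($u = -141061 - 98311 = -239372$)
$m = 53181$ ($m = 218333 - 165152 = 53181$)
$\left(m + u\right) \left(-147549 + 412061\right) = \left(53181 - 239372\right) \left(-147549 + 412061\right) = \left(-186191\right) 264512 = -49249753792$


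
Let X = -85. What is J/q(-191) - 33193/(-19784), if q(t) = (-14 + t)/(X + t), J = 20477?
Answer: 111819087733/4055720 ≈ 27571.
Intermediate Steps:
q(t) = (-14 + t)/(-85 + t)
J/q(-191) - 33193/(-19784) = 20477/(((-14 - 191)/(-85 - 191))) - 33193/(-19784) = 20477/((-205/(-276))) - 33193*(-1/19784) = 20477/((-1/276*(-205))) + 33193/19784 = 20477/(205/276) + 33193/19784 = 20477*(276/205) + 33193/19784 = 5651652/205 + 33193/19784 = 111819087733/4055720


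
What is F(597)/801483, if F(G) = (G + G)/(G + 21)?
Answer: 199/82552749 ≈ 2.4106e-6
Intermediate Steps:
F(G) = 2*G/(21 + G) (F(G) = (2*G)/(21 + G) = 2*G/(21 + G))
F(597)/801483 = (2*597/(21 + 597))/801483 = (2*597/618)*(1/801483) = (2*597*(1/618))*(1/801483) = (199/103)*(1/801483) = 199/82552749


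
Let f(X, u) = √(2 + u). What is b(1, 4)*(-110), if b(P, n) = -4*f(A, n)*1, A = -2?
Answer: 440*√6 ≈ 1077.8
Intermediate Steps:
b(P, n) = -4*√(2 + n) (b(P, n) = -4*√(2 + n)*1 = -4*√(2 + n))
b(1, 4)*(-110) = -4*√(2 + 4)*(-110) = -4*√6*(-110) = 440*√6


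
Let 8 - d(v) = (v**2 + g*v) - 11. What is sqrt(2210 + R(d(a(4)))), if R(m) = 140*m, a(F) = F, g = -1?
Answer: sqrt(3190) ≈ 56.480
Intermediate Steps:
d(v) = 19 + v - v**2 (d(v) = 8 - ((v**2 - v) - 11) = 8 - (-11 + v**2 - v) = 8 + (11 + v - v**2) = 19 + v - v**2)
sqrt(2210 + R(d(a(4)))) = sqrt(2210 + 140*(19 + 4 - 1*4**2)) = sqrt(2210 + 140*(19 + 4 - 1*16)) = sqrt(2210 + 140*(19 + 4 - 16)) = sqrt(2210 + 140*7) = sqrt(2210 + 980) = sqrt(3190)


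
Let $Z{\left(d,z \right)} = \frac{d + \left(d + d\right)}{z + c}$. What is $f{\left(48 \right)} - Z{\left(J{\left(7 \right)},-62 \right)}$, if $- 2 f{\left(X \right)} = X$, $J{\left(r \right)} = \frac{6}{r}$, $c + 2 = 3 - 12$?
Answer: $- \frac{12246}{511} \approx -23.965$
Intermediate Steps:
$c = -11$ ($c = -2 + \left(3 - 12\right) = -2 - 9 = -11$)
$Z{\left(d,z \right)} = \frac{3 d}{-11 + z}$ ($Z{\left(d,z \right)} = \frac{d + \left(d + d\right)}{z - 11} = \frac{d + 2 d}{-11 + z} = \frac{3 d}{-11 + z}$)
$f{\left(X \right)} = - \frac{X}{2}$
$f{\left(48 \right)} - Z{\left(J{\left(7 \right)},-62 \right)} = \left(- \frac{1}{2}\right) 48 - \frac{3 \cdot \frac{6}{7}}{-11 - 62} = -24 - \frac{3 \cdot 6 \cdot \frac{1}{7}}{-73} = -24 - 3 \cdot \frac{6}{7} \left(- \frac{1}{73}\right) = -24 - - \frac{18}{511} = -24 + \frac{18}{511} = - \frac{12246}{511}$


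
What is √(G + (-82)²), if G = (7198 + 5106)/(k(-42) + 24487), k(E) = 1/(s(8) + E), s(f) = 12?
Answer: 2*√907220083341481/734609 ≈ 82.003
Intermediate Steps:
k(E) = 1/(12 + E)
G = 369120/734609 (G = (7198 + 5106)/(1/(12 - 42) + 24487) = 12304/(1/(-30) + 24487) = 12304/(-1/30 + 24487) = 12304/(734609/30) = 12304*(30/734609) = 369120/734609 ≈ 0.50247)
√(G + (-82)²) = √(369120/734609 + (-82)²) = √(369120/734609 + 6724) = √(4939880036/734609) = 2*√907220083341481/734609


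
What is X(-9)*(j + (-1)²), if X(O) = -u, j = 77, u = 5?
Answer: -390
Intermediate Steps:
X(O) = -5 (X(O) = -1*5 = -5)
X(-9)*(j + (-1)²) = -5*(77 + (-1)²) = -5*(77 + 1) = -5*78 = -390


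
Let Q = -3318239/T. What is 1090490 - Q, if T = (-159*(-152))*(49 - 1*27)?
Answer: 579812489279/531696 ≈ 1.0905e+6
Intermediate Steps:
T = 531696 (T = 24168*(49 - 27) = 24168*22 = 531696)
Q = -3318239/531696 ≈ -6.2409
1090490 - Q = 1090490 - 1*(-3318239/531696) = 1090490 + 3318239/531696 = 579812489279/531696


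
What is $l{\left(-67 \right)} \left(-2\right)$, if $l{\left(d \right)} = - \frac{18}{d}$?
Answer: $- \frac{36}{67} \approx -0.53731$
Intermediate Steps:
$l{\left(-67 \right)} \left(-2\right) = - \frac{18}{-67} \left(-2\right) = \left(-18\right) \left(- \frac{1}{67}\right) \left(-2\right) = \frac{18}{67} \left(-2\right) = - \frac{36}{67}$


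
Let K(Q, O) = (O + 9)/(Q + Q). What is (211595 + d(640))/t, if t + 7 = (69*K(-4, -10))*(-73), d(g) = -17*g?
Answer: -1605720/5093 ≈ -315.28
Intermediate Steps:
K(Q, O) = (9 + O)/(2*Q) (K(Q, O) = (9 + O)/((2*Q)) = (9 + O)*(1/(2*Q)) = (9 + O)/(2*Q))
t = -5093/8 (t = -7 + (69*((1/2)*(9 - 10)/(-4)))*(-73) = -7 + (69*((1/2)*(-1/4)*(-1)))*(-73) = -7 + (69*(1/8))*(-73) = -7 + (69/8)*(-73) = -7 - 5037/8 = -5093/8 ≈ -636.63)
(211595 + d(640))/t = (211595 - 17*640)/(-5093/8) = (211595 - 10880)*(-8/5093) = 200715*(-8/5093) = -1605720/5093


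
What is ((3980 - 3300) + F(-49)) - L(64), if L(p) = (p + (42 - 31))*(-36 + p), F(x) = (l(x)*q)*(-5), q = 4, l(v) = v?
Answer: -440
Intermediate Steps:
F(x) = -20*x (F(x) = (x*4)*(-5) = (4*x)*(-5) = -20*x)
L(p) = (-36 + p)*(11 + p) (L(p) = (p + 11)*(-36 + p) = (11 + p)*(-36 + p) = (-36 + p)*(11 + p))
((3980 - 3300) + F(-49)) - L(64) = ((3980 - 3300) - 20*(-49)) - (-396 + 64² - 25*64) = (680 + 980) - (-396 + 4096 - 1600) = 1660 - 1*2100 = 1660 - 2100 = -440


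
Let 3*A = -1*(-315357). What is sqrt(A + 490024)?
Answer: 3*sqrt(66127) ≈ 771.46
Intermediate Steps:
A = 105119 (A = (-1*(-315357))/3 = (1/3)*315357 = 105119)
sqrt(A + 490024) = sqrt(105119 + 490024) = sqrt(595143) = 3*sqrt(66127)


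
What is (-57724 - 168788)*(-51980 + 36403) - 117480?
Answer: 3528259944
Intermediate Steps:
(-57724 - 168788)*(-51980 + 36403) - 117480 = -226512*(-15577) - 117480 = 3528377424 - 117480 = 3528259944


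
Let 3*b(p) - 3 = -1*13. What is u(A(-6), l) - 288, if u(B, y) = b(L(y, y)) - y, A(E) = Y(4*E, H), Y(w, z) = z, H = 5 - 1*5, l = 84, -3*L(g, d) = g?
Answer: -1126/3 ≈ -375.33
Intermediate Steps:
L(g, d) = -g/3
H = 0 (H = 5 - 5 = 0)
b(p) = -10/3 (b(p) = 1 + (-1*13)/3 = 1 + (1/3)*(-13) = 1 - 13/3 = -10/3)
A(E) = 0
u(B, y) = -10/3 - y
u(A(-6), l) - 288 = (-10/3 - 1*84) - 288 = (-10/3 - 84) - 288 = -262/3 - 288 = -1126/3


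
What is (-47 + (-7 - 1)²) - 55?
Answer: -38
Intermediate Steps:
(-47 + (-7 - 1)²) - 55 = (-47 + (-8)²) - 55 = (-47 + 64) - 55 = 17 - 55 = -38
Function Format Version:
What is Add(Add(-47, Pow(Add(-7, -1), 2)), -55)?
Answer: -38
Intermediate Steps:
Add(Add(-47, Pow(Add(-7, -1), 2)), -55) = Add(Add(-47, Pow(-8, 2)), -55) = Add(Add(-47, 64), -55) = Add(17, -55) = -38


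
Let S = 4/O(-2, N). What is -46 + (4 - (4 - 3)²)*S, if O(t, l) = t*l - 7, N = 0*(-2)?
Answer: -334/7 ≈ -47.714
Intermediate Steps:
N = 0
O(t, l) = -7 + l*t (O(t, l) = l*t - 7 = -7 + l*t)
S = -4/7 (S = 4/(-7 + 0*(-2)) = 4/(-7 + 0) = 4/(-7) = 4*(-⅐) = -4/7 ≈ -0.57143)
-46 + (4 - (4 - 3)²)*S = -46 + (4 - (4 - 3)²)*(-4/7) = -46 + (4 - 1*1²)*(-4/7) = -46 + (4 - 1*1)*(-4/7) = -46 + (4 - 1)*(-4/7) = -46 + 3*(-4/7) = -46 - 12/7 = -334/7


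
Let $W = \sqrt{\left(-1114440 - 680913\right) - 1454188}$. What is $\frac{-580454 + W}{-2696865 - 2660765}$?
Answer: $\frac{290227}{2678815} - \frac{i \sqrt{3249541}}{5357630} \approx 0.10834 - 0.00033646 i$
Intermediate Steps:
$W = i \sqrt{3249541}$ ($W = \sqrt{-1795353 - 1454188} = \sqrt{-3249541} = i \sqrt{3249541} \approx 1802.6 i$)
$\frac{-580454 + W}{-2696865 - 2660765} = \frac{-580454 + i \sqrt{3249541}}{-2696865 - 2660765} = \frac{-580454 + i \sqrt{3249541}}{-5357630} = \left(-580454 + i \sqrt{3249541}\right) \left(- \frac{1}{5357630}\right) = \frac{290227}{2678815} - \frac{i \sqrt{3249541}}{5357630}$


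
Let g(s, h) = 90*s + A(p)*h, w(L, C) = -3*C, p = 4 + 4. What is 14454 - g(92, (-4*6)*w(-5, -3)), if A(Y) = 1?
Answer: 6390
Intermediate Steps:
p = 8
g(s, h) = h + 90*s (g(s, h) = 90*s + 1*h = 90*s + h = h + 90*s)
14454 - g(92, (-4*6)*w(-5, -3)) = 14454 - ((-4*6)*(-3*(-3)) + 90*92) = 14454 - (-24*9 + 8280) = 14454 - (-216 + 8280) = 14454 - 1*8064 = 14454 - 8064 = 6390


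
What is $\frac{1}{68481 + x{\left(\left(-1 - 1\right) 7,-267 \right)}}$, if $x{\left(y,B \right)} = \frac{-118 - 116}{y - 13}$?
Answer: $\frac{3}{205469} \approx 1.4601 \cdot 10^{-5}$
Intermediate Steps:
$x{\left(y,B \right)} = - \frac{234}{-13 + y}$
$\frac{1}{68481 + x{\left(\left(-1 - 1\right) 7,-267 \right)}} = \frac{1}{68481 - \frac{234}{-13 + \left(-1 - 1\right) 7}} = \frac{1}{68481 - \frac{234}{-13 - 14}} = \frac{1}{68481 - \frac{234}{-27}} = \frac{1}{68481 - - \frac{26}{3}} = \frac{1}{68481 + \frac{26}{3}} = \frac{1}{\frac{205469}{3}} = \frac{3}{205469}$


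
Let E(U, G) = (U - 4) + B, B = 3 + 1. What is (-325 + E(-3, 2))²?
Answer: 107584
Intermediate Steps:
B = 4
E(U, G) = U (E(U, G) = (U - 4) + 4 = (-4 + U) + 4 = U)
(-325 + E(-3, 2))² = (-325 - 3)² = (-328)² = 107584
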